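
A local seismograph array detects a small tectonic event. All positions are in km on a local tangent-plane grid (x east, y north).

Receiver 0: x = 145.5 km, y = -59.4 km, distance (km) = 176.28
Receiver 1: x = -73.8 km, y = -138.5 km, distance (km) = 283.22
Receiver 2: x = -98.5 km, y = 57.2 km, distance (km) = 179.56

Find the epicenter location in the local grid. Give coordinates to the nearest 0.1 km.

(75.3, 102.3)

Circle about each station: (x − 145.5)² + (y + 59.4)² = 176.28²; (x + 73.8)² + (y + 138.5)² = 283.22²; (x + 98.5)² + (y − 57.2)² = 179.56².
Subtracting pairs of circle equations eliminates x²+y² and gives linear equations (the radical axes):
-438.6 x − 158.2 y = -49208.85
-488.0 x + 233.2 y = -12891.68
Solving the 2×2 system: x ≈ 75.3, y ≈ 102.3 km.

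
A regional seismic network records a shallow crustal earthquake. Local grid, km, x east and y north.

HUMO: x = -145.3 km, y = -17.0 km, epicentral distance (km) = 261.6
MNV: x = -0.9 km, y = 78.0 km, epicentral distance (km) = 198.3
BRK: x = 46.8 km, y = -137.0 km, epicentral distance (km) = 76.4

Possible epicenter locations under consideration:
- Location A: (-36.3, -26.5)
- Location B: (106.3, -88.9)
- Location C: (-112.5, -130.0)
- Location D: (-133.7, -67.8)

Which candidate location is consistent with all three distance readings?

Location B

For each candidate, compare |candidate − station| to the reported distance:
Location A: residuals HUMO 152.2, MNV 88.0, BRK 61.9 → max 152.2 km
Location B: residuals HUMO 0.1, MNV 0.1, BRK 0.1 → max 0.1 km
Location C: residuals HUMO 143.9, MNV 37.7, BRK 83.1 → max 143.9 km
Location D: residuals HUMO 209.5, MNV 1.1, BRK 116.9 → max 209.5 km
Only Location B has all residuals ≈ 0.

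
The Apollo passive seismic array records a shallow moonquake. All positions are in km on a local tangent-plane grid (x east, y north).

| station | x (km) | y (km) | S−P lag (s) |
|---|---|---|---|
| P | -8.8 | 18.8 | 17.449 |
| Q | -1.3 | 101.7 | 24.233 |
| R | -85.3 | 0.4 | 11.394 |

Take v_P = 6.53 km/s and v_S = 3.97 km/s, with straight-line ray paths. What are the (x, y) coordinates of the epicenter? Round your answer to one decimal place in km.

Distance from S−P lag: d = Δt · v_P v_S / (v_P − v_S) = Δt · (6.53·3.97)/(6.53−3.97) ≈ 10.1266·Δt.
So d_P = 176.70, d_Q = 245.40, d_R = 115.38 km.
Circle about each station: (x + 8.8)² + (y − 18.8)² = 176.70²; (x + 1.3)² + (y − 101.7)² = 245.40²; (x + 85.3)² + (y − 0.4)² = 115.38².
Subtracting the P equation from the Q and R equations removes the quadratic terms:
15.0 x + 165.8 y = -19084.57
-153.0 x − 36.8 y = 24755.72
Solving the 2×2 system: x ≈ -137.1, y ≈ -102.7 km.

(-137.1, -102.7)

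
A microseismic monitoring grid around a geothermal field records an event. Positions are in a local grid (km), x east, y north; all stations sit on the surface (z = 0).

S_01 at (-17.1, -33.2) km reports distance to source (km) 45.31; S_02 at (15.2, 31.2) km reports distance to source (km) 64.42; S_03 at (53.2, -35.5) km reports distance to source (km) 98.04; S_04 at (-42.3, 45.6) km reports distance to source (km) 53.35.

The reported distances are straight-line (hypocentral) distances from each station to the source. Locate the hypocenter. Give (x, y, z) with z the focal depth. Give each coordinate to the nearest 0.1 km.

Each station gives a sphere (x−x_i)² + (y−y_i)² + z² = d_i² (stations at z=0).
Subtracting the S_01 sphere from S_02 and S_03: z² cancels, leaving linear equations in x and y:
64.6 x + 128.8 y = -2287.11
140.6 x − 4.6 y = -4863.01
Solving: x ≈ -34.601, y ≈ -0.403 km (keep extra digits for the depth step; rounded: -34.6, -0.4).
Then from the S_01 sphere: z² = 45.31² − (x + 17.1)² − (y + 33.2)² with x = -34.601, y = -0.403, so z ≈ 25.905 ≈ 25.9 km.
Check against S_04 (with the unrounded solution): distance 53.35 ≈ 53.35 km. ✓

(-34.6, -0.4, 25.9)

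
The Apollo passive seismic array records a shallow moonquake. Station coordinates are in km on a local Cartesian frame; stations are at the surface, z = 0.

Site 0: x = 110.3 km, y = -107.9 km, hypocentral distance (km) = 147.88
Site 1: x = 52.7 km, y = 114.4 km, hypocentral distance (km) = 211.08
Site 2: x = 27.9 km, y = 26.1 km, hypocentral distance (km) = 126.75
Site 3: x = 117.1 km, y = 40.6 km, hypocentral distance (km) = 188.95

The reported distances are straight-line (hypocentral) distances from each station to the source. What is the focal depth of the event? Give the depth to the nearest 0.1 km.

z ≈ 61.0 km

Each station gives a sphere (x−x_i)² + (y−y_i)² + z² = d_i² (stations at z=0).
Subtracting the Site 0 sphere from Site 1 and Site 2: z² cancels, leaving linear equations in x and y:
-115.2 x + 444.6 y = -30630.12
-164.8 x + 268.0 y = -16545.95
Solving: x ≈ -20.109, y ≈ -74.104 km (keep extra digits for the depth step; rounded: -20.1, -74.1).
Then from the Site 0 sphere: z² = 147.88² − (x − 110.3)² − (y + 107.9)² with x = -20.109, y = -74.104, so z ≈ 60.990 ≈ 61.0 km.
Check against Site 3 (with the unrounded solution): distance 188.95 ≈ 188.95 km. ✓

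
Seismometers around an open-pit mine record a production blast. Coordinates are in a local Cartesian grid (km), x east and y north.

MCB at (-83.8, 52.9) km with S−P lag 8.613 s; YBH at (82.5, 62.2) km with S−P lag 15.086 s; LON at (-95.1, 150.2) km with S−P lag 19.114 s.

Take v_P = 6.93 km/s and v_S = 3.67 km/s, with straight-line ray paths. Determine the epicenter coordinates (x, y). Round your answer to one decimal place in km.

Distance from S−P lag: d = Δt · v_P v_S / (v_P − v_S) = Δt · (6.93·3.67)/(6.93−3.67) ≈ 7.8016·Δt.
So d_MCB = 67.19, d_YBH = 117.69, d_LON = 149.12 km.
Circle about each station: (x + 83.8)² + (y − 52.9)² = 67.19²; (x − 82.5)² + (y − 62.2)² = 117.69²; (x + 95.1)² + (y − 150.2)² = 149.12².
Subtracting the MCB equation from the YBH and LON equations removes the quadratic terms:
332.6 x + 18.6 y = -8482.20
-22.6 x + 194.6 y = 4060.92
Solving the 2×2 system: x ≈ -26.5, y ≈ 17.8 km.
Check against MCB (with the unrounded x, y): √((x + 83.8)²+(y − 52.9)²) = 67.20 ≈ 67.19 km. ✓

x ≈ -26.5 km, y ≈ 17.8 km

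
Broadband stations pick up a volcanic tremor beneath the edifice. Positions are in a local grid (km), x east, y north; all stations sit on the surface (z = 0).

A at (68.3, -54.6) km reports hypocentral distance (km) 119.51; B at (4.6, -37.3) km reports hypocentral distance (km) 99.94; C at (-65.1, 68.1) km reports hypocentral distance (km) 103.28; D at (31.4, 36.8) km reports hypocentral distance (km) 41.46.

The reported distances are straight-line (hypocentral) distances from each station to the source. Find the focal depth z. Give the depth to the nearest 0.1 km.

Each station gives a sphere (x−x_i)² + (y−y_i)² + z² = d_i² (stations at z=0).
Subtracting the A sphere from B and C: z² cancels, leaving linear equations in x and y:
-127.4 x + 34.6 y = -1938.96
-266.8 x + 245.4 y = 4845.45
Solving: x ≈ 29.205, y ≈ 51.497 km (keep extra digits for the depth step; rounded: 29.2, 51.5).
Then from the A sphere: z² = 119.51² − (x − 68.3)² − (y + 54.6)² with x = 29.205, y = 51.497, so z ≈ 38.699 ≈ 38.7 km.
Check against D (with the unrounded solution): distance 41.45 ≈ 41.46 km. ✓

z ≈ 38.7 km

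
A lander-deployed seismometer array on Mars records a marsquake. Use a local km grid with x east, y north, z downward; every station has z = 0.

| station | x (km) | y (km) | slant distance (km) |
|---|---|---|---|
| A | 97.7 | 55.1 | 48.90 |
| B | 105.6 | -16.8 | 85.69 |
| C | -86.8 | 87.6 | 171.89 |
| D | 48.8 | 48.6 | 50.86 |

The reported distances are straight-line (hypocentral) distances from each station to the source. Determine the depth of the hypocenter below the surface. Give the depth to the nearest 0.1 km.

depth ≈ 43.3 km

Each station gives a sphere (x−x_i)² + (y−y_i)² + z² = d_i² (stations at z=0).
Subtracting the A sphere from B and C: z² cancels, leaving linear equations in x and y:
15.8 x − 143.8 y = -6099.27
-369.0 x + 65.0 y = -24528.26
Solving: x ≈ 75.403, y ≈ 50.700 km (keep extra digits for the depth step; rounded: 75.4, 50.7).
Then from the A sphere: z² = 48.90² − (x − 97.7)² − (y − 55.1)² with x = 75.403, y = 50.700, so z ≈ 43.298 ≈ 43.3 km.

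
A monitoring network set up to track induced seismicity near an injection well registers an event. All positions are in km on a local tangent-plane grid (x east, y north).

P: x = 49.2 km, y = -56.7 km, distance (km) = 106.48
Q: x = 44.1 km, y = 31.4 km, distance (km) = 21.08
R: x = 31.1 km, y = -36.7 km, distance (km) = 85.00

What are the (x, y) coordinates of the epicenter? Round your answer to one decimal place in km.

Circle about each station: (x − 49.2)² + (y + 56.7)² = 106.48²; (x − 44.1)² + (y − 31.4)² = 21.08²; (x − 31.1)² + (y + 36.7)² = 85.00².
Subtracting pairs of circle equations eliminates x²+y² and gives linear equations (the radical axes):
-10.2 x + 176.2 y = 8188.86
-36.2 x + 40.0 y = 791.56
Solving the 2×2 system: x ≈ 31.5, y ≈ 48.3 km.

(31.5, 48.3)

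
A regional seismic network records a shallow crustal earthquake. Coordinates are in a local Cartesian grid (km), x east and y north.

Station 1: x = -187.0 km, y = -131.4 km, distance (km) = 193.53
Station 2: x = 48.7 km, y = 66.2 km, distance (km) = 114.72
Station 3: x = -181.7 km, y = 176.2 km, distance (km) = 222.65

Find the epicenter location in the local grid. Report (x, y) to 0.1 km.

Circle about each station: (x + 187.0)² + (y + 131.4)² = 193.53²; (x − 48.7)² + (y − 66.2)² = 114.72²; (x + 181.7)² + (y − 176.2)² = 222.65².
Subtracting the Station 1 equation from the Station 2 and Station 3 equations removes the quadratic terms:
471.4 x + 395.2 y = -21187.65
10.6 x + 615.2 y = -292.79
Solving the 2×2 system: x ≈ -45.2, y ≈ 0.3 km.

-45.2 km east, 0.3 km north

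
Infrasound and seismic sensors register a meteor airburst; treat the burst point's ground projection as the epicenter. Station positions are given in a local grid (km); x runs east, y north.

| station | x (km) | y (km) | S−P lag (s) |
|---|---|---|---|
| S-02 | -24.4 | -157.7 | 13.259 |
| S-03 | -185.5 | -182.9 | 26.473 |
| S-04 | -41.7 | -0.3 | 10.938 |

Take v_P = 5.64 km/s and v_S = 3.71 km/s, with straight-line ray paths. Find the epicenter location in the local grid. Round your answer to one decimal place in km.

Distance from S−P lag: d = Δt · v_P v_S / (v_P − v_S) = Δt · (5.64·3.71)/(5.64−3.71) ≈ 10.8417·Δt.
So d_S-02 = 143.75, d_S-03 = 287.01, d_S-04 = 118.59 km.
Circle about each station: (x + 24.4)² + (y + 157.7)² = 143.75²; (x + 185.5)² + (y + 182.9)² = 287.01²; (x + 41.7)² + (y + 0.3)² = 118.59².
Subtracting the S-02 equation from the S-03 and S-04 equations removes the quadratic terms:
-322.2 x − 50.4 y = -19312.67
-34.6 x + 314.8 y = -17125.20
Solving the 2×2 system: x ≈ 67.3, y ≈ -47.0 km.
Check against S-02 (with the unrounded x, y): √((x + 24.4)²+(y + 157.7)²) = 143.74 ≈ 143.75 km. ✓

x ≈ 67.3 km, y ≈ -47.0 km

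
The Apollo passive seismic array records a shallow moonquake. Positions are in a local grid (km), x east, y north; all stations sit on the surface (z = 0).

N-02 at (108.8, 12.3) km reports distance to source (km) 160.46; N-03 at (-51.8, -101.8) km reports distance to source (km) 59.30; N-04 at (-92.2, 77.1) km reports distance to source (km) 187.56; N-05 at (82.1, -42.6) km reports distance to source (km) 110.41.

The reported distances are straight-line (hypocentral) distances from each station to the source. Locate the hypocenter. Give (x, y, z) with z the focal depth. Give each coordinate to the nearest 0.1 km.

Each station gives a sphere (x−x_i)² + (y−y_i)² + z² = d_i² (stations at z=0).
Subtracting the N-02 sphere from N-03 and N-04: z² cancels, leaving linear equations in x and y:
-321.2 x − 228.2 y = 23288.67
-402.0 x + 129.6 y = -6974.82
Solving: x ≈ -10.697, y ≈ -86.998 km (keep extra digits for the depth step; rounded: -10.7, -87.0).
Then from the N-02 sphere: z² = 160.46² − (x − 108.8)² − (y − 12.3)² with x = -10.697, y = -86.998, so z ≈ 40.097 ≈ 40.1 km.
Check against N-05 (with the unrounded solution): distance 110.41 ≈ 110.41 km. ✓

(-10.7, -87.0, 40.1)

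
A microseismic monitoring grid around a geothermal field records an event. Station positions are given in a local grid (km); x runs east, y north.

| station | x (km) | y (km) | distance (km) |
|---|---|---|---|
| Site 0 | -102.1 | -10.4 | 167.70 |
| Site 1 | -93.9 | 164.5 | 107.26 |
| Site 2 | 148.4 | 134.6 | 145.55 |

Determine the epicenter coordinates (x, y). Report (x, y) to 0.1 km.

Circle about each station: (x + 102.1)² + (y + 10.4)² = 167.70²; (x + 93.9)² + (y − 164.5)² = 107.26²; (x − 148.4)² + (y − 134.6)² = 145.55².
Subtracting the Site 0 equation from the Site 1 and Site 2 equations removes the quadratic terms:
16.4 x + 349.8 y = 41963.47
501.0 x + 290.0 y = 36545.64
Solving the 2×2 system: x ≈ 3.6, y ≈ 119.8 km.
Check against Site 0 (with the unrounded x, y): √((x + 102.1)²+(y + 10.4)²) = 167.70 ≈ 167.70 km. ✓

3.6 km east, 119.8 km north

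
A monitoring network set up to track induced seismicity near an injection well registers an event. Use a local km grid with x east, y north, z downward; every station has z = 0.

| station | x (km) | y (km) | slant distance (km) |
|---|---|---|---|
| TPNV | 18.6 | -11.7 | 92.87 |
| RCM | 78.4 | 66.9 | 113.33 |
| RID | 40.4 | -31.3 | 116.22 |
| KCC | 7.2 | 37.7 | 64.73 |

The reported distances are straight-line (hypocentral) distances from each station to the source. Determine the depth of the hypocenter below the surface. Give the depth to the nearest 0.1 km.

depth ≈ 58.4 km

Each station gives a sphere (x−x_i)² + (y−y_i)² + z² = d_i² (stations at z=0).
Subtracting the TPNV sphere from RCM and RID: z² cancels, leaving linear equations in x and y:
119.6 x + 157.2 y = 5920.47
43.6 x − 39.2 y = -2753.25
Solving: x ≈ -17.391, y ≈ 50.893 km (keep extra digits for the depth step; rounded: -17.4, 50.9).
Then from the TPNV sphere: z² = 92.87² − (x − 18.6)² − (y + 11.7)² with x = -17.391, y = 50.893, so z ≈ 58.409 ≈ 58.4 km.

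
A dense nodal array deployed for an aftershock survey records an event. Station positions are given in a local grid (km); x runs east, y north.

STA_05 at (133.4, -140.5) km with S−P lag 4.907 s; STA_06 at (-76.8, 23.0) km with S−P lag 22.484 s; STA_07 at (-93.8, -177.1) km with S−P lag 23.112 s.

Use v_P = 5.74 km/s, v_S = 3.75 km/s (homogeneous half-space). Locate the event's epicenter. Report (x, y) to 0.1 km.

Distance from S−P lag: d = Δt · v_P v_S / (v_P − v_S) = Δt · (5.74·3.75)/(5.74−3.75) ≈ 10.8166·Δt.
So d_STA_05 = 53.08, d_STA_06 = 243.20, d_STA_07 = 249.99 km.
Circle about each station: (x − 133.4)² + (y + 140.5)² = 53.08²; (x + 76.8)² + (y − 23.0)² = 243.20²; (x + 93.8)² + (y + 177.1)² = 249.99².
Subtracting pairs of circle equations eliminates x²+y² and gives linear equations (the radical axes):
-420.4 x + 327.0 y = -87437.32
-454.4 x − 73.2 y = -57050.47
Solving the 2×2 system: x ≈ 139.7, y ≈ -87.8 km.

(139.7, -87.8)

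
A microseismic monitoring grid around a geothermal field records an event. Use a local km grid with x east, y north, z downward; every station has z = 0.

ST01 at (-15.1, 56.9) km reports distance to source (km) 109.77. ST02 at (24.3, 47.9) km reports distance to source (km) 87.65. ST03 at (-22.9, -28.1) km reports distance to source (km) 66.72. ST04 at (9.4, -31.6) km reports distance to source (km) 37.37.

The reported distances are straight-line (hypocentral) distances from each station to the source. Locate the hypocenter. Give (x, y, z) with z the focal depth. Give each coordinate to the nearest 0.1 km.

Each station gives a sphere (x−x_i)² + (y−y_i)² + z² = d_i² (stations at z=0).
Subtracting the ST01 sphere from ST02 and ST03: z² cancels, leaving linear equations in x and y:
78.8 x − 18.0 y = 3786.21
-15.6 x − 170.0 y = 5446.29
Solving: x ≈ 39.894, y ≈ -35.698 km (keep extra digits for the depth step; rounded: 39.9, -35.7).
Then from the ST01 sphere: z² = 109.77² − (x + 15.1)² − (y − 56.9)² with x = 39.894, y = -35.698, so z ≈ 21.230 ≈ 21.2 km.

x ≈ 39.9 km, y ≈ -35.7 km, depth ≈ 21.2 km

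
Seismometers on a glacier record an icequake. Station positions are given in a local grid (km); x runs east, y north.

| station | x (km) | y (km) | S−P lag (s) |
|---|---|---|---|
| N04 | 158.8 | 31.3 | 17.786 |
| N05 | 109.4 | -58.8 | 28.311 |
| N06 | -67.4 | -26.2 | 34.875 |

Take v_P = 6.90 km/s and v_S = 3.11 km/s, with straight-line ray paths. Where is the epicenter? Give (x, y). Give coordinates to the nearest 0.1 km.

84.8 km east, 99.6 km north

Distance from S−P lag: d = Δt · v_P v_S / (v_P − v_S) = Δt · (6.90·3.11)/(6.90−3.11) ≈ 5.6620·Δt.
So d_N04 = 100.70, d_N05 = 160.30, d_N06 = 197.46 km.
Circle about each station: (x − 158.8)² + (y − 31.3)² = 100.70²; (x − 109.4)² + (y + 58.8)² = 160.30²; (x + 67.4)² + (y + 26.2)² = 197.46².
Subtracting pairs of circle equations eliminates x²+y² and gives linear equations (the radical axes):
-98.8 x − 180.2 y = -26326.93
-452.4 x − 115.0 y = -49817.89
Solving the 2×2 system: x ≈ 84.8, y ≈ 99.6 km.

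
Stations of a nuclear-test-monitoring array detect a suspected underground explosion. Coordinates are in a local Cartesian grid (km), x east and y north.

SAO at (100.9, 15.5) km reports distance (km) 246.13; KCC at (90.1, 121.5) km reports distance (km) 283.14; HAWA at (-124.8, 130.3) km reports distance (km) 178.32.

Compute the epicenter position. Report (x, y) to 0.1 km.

Circle about each station: (x − 100.9)² + (y − 15.5)² = 246.13²; (x − 90.1)² + (y − 121.5)² = 283.14²; (x + 124.8)² + (y − 130.3)² = 178.32².
Subtracting pairs of circle equations eliminates x²+y² and gives linear equations (the radical axes):
-21.6 x + 212.0 y = -7129.08
-451.4 x + 229.6 y = 50914.02
Solving the 2×2 system: x ≈ -137.0, y ≈ -47.6 km.
Check against SAO (with the unrounded x, y): √((x − 100.9)²+(y − 15.5)²) = 246.12 ≈ 246.13 km. ✓

x ≈ -137.0 km, y ≈ -47.6 km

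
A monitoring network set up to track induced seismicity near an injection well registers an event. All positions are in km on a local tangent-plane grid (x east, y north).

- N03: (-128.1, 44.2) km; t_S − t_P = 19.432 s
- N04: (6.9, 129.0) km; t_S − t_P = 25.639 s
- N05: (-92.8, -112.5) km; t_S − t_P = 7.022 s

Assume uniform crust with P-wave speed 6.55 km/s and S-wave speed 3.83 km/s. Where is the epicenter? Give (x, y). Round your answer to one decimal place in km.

Distance from S−P lag: d = Δt · v_P v_S / (v_P − v_S) = Δt · (6.55·3.83)/(6.55−3.83) ≈ 9.2230·Δt.
So d_N03 = 179.22, d_N04 = 236.47, d_N05 = 64.76 km.
Circle about each station: (x + 128.1)² + (y − 44.2)² = 179.22²; (x − 6.9)² + (y − 129.0)² = 236.47²; (x + 92.8)² + (y + 112.5)² = 64.76².
Subtracting pairs of circle equations eliminates x²+y² and gives linear equations (the radical axes):
270.0 x + 169.6 y = -25472.89
70.6 x − 313.4 y = 30830.79
Solving the 2×2 system: x ≈ -28.5, y ≈ -104.8 km.
Check against N03 (with the unrounded x, y): √((x + 128.1)²+(y − 44.2)²) = 179.21 ≈ 179.22 km. ✓

(-28.5, -104.8)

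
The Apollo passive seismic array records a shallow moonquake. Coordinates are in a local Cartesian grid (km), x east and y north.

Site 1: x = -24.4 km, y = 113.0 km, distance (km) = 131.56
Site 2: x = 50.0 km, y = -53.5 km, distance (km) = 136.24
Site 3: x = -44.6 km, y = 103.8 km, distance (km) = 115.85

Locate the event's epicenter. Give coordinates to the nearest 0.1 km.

Circle about each station: (x + 24.4)² + (y − 113.0)² = 131.56²; (x − 50.0)² + (y + 53.5)² = 136.24²; (x + 44.6)² + (y − 103.8)² = 115.85².
Subtracting the Site 1 equation from the Site 2 and Site 3 equations removes the quadratic terms:
148.8 x − 333.0 y = -9255.41
-40.4 x − 18.4 y = 3286.05
Solving the 2×2 system: x ≈ -78.1, y ≈ -7.1 km.

-78.1 km east, -7.1 km north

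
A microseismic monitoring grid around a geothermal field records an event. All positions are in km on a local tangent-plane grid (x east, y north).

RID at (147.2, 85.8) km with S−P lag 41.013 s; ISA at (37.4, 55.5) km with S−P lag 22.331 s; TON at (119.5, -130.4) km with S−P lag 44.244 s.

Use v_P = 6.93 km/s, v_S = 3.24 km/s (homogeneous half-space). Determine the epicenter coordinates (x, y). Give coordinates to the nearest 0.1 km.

Distance from S−P lag: d = Δt · v_P v_S / (v_P − v_S) = Δt · (6.93·3.24)/(6.93−3.24) ≈ 6.0849·Δt.
So d_RID = 249.56, d_ISA = 135.88, d_TON = 269.22 km.
Circle about each station: (x − 147.2)² + (y − 85.8)² = 249.56²; (x − 37.4)² + (y − 55.5)² = 135.88²; (x − 119.5)² + (y + 130.4)² = 269.22².
Subtracting pairs of circle equations eliminates x²+y² and gives linear equations (the radical axes):
-219.6 x − 60.6 y = 19266.35
-55.4 x − 432.4 y = -7944.28
Solving the 2×2 system: x ≈ -96.2, y ≈ 30.7 km.

x ≈ -96.2 km, y ≈ 30.7 km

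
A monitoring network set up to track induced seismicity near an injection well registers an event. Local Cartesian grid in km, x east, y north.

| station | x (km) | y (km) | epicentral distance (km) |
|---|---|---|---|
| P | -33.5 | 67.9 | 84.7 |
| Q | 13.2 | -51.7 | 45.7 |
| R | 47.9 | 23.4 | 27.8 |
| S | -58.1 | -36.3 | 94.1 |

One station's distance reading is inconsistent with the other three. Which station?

Solve using three stations at a time. Using P, R, S (subtract circle equations pairwise → linear system) gives (x, y) ≈ (25.4, 7.1).
Distances from that point to each station vs reported:
  P: calculated 84.7 vs reported 84.7 → residual 0.0 km
  Q: calculated 60.0 vs reported 45.7 → residual 14.3 km
  R: calculated 27.8 vs reported 27.8 → residual 0.0 km
  S: calculated 94.1 vs reported 94.1 → residual 0.0 km
P, R, S are mutually consistent (residuals ≈ 0); Q is off by 14.3 km.

Q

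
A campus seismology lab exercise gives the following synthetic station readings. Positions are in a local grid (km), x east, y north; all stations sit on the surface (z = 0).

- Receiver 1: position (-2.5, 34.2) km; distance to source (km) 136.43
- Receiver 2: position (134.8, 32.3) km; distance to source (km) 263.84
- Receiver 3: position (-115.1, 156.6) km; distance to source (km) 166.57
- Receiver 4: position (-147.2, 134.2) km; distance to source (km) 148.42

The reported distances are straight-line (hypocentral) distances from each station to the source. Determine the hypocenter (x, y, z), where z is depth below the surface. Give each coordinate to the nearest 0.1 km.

(-120.0, 1.8, 61.3)

Each station gives a sphere (x−x_i)² + (y−y_i)² + z² = d_i² (stations at z=0).
Subtracting the Receiver 1 sphere from Receiver 2 and Receiver 3: z² cancels, leaving linear equations in x and y:
274.6 x − 3.8 y = -32959.96
-225.2 x + 244.8 y = 27463.26
Solving: x ≈ -120.004, y ≈ 1.790 km (keep extra digits for the depth step; rounded: -120.0, 1.8).
Then from the Receiver 1 sphere: z² = 136.43² − (x + 2.5)² − (y − 34.2)² with x = -120.004, y = 1.790, so z ≈ 61.283 ≈ 61.3 km.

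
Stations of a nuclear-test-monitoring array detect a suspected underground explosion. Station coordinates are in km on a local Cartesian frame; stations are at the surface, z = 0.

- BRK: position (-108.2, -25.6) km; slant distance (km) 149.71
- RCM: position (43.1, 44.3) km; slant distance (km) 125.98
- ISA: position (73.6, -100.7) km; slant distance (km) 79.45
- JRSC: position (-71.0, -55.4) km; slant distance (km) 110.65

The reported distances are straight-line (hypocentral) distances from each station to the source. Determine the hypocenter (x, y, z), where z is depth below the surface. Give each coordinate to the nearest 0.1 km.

x ≈ 24.9 km, y ≈ -68.2 km, depth ≈ 53.7 km

Each station gives a sphere (x−x_i)² + (y−y_i)² + z² = d_i² (stations at z=0).
Subtracting the BRK sphere from RCM and ISA: z² cancels, leaving linear equations in x and y:
302.6 x + 139.8 y = -2000.38
363.6 x − 150.2 y = 19295.63
Solving: x ≈ 24.896, y ≈ -68.198 km (keep extra digits for the depth step; rounded: 24.9, -68.2).
Then from the BRK sphere: z² = 149.71² − (x + 108.2)² − (y + 25.6)² with x = 24.896, y = -68.198, so z ≈ 53.702 ≈ 53.7 km.
Check against JRSC (with the unrounded solution): distance 110.65 ≈ 110.65 km. ✓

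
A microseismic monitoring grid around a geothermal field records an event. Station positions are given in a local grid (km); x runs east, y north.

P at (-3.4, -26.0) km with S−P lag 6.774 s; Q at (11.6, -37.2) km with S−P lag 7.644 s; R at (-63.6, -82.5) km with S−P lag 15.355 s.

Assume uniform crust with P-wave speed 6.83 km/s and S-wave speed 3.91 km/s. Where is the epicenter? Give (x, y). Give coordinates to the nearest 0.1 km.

Distance from S−P lag: d = Δt · v_P v_S / (v_P − v_S) = Δt · (6.83·3.91)/(6.83−3.91) ≈ 9.1457·Δt.
So d_P = 61.95, d_Q = 69.91, d_R = 140.43 km.
Circle about each station: (x + 3.4)² + (y + 26.0)² = 61.95²; (x − 11.6)² + (y + 37.2)² = 69.91²; (x + 63.6)² + (y + 82.5)² = 140.43².
Subtracting the P equation from the Q and R equations removes the quadratic terms:
30.0 x − 22.4 y = -218.77
-120.4 x − 113.0 y = -5719.13
Solving the 2×2 system: x ≈ 17.0, y ≈ 32.5 km.

x ≈ 17.0 km, y ≈ 32.5 km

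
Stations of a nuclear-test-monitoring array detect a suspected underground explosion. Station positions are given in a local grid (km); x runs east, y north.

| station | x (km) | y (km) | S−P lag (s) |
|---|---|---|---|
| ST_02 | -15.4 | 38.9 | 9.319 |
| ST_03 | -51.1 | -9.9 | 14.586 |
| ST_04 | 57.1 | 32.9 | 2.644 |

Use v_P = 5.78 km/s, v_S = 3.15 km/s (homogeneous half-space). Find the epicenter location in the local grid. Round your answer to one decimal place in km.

Distance from S−P lag: d = Δt · v_P v_S / (v_P − v_S) = Δt · (5.78·3.15)/(5.78−3.15) ≈ 6.9228·Δt.
So d_ST_02 = 64.51, d_ST_03 = 100.98, d_ST_04 = 18.30 km.
Circle about each station: (x + 15.4)² + (y − 38.9)² = 64.51²; (x + 51.1)² + (y + 9.9)² = 100.98²; (x − 57.1)² + (y − 32.9)² = 18.30².
Subtracting the ST_02 equation from the ST_03 and ST_04 equations removes the quadratic terms:
-71.4 x − 97.6 y = -5076.57
145.0 x − 12.0 y = 6419.10
Solving the 2×2 system: x ≈ 45.8, y ≈ 18.5 km.
Check against ST_02 (with the unrounded x, y): √((x + 15.4)²+(y − 38.9)²) = 64.51 ≈ 64.51 km. ✓

x ≈ 45.8 km, y ≈ 18.5 km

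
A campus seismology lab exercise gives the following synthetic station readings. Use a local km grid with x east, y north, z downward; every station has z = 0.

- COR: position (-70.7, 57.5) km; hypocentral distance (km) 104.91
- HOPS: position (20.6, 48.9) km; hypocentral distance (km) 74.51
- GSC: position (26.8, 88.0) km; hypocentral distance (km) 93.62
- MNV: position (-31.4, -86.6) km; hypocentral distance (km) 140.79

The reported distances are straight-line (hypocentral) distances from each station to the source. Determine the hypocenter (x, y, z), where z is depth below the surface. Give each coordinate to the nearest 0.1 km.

(2.7, 30.7, 70.0)

Each station gives a sphere (x−x_i)² + (y−y_i)² + z² = d_i² (stations at z=0).
Subtracting the COR sphere from HOPS and GSC: z² cancels, leaving linear equations in x and y:
182.6 x − 17.2 y = -34.80
195.0 x + 61.0 y = 2398.90
Solving: x ≈ 2.701, y ≈ 30.693 km (keep extra digits for the depth step; rounded: 2.7, 30.7).
Then from the COR sphere: z² = 104.91² − (x + 70.7)² − (y − 57.5)² with x = 2.701, y = 30.693, so z ≈ 69.998 ≈ 70.0 km.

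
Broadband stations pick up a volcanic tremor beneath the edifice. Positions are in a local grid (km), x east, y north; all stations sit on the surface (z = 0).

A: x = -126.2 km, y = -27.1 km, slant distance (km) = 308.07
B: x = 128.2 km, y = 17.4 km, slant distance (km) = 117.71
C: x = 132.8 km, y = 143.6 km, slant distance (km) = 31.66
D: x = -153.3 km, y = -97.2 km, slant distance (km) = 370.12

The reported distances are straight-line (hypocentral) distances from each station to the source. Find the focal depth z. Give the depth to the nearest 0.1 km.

depth ≈ 28.9 km

Each station gives a sphere (x−x_i)² + (y−y_i)² + z² = d_i² (stations at z=0).
Subtracting the A sphere from B and C: z² cancels, leaving linear equations in x and y:
508.8 x + 89.0 y = 81128.63
518.0 x + 341.4 y = 115500.72
Solving: x ≈ 136.500, y ≈ 131.206 km (keep extra digits for the depth step; rounded: 136.5, 131.2).
Then from the A sphere: z² = 308.07² − (x + 126.2)² − (y + 27.1)² with x = 136.500, y = 131.206, so z ≈ 28.897 ≈ 28.9 km.
Check against D (with the unrounded solution): distance 370.12 ≈ 370.12 km. ✓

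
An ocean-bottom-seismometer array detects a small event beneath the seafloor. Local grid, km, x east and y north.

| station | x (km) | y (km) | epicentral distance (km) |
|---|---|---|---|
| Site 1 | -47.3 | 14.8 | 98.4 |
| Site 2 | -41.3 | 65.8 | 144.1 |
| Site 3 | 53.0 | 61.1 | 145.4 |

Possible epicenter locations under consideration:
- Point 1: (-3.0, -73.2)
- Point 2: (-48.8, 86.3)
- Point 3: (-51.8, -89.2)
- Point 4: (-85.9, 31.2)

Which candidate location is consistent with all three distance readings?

For each candidate, compare |candidate − station| to the reported distance:
Point 1: residuals Site 1 0.1, Site 2 0.1, Site 3 0.1 → max 0.1 km
Point 2: residuals Site 1 26.9, Site 2 122.3, Site 3 40.5 → max 122.3 km
Point 3: residuals Site 1 5.7, Site 2 11.3, Site 3 37.8 → max 37.8 km
Point 4: residuals Site 1 56.5, Site 2 87.7, Site 3 3.3 → max 87.7 km
Only Point 1 has all residuals ≈ 0.

Point 1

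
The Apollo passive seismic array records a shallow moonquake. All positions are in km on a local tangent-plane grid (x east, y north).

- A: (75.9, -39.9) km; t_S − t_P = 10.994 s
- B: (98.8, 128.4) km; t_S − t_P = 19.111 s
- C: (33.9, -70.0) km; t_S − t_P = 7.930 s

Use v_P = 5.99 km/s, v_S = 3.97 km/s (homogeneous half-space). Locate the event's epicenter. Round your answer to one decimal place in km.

Distance from S−P lag: d = Δt · v_P v_S / (v_P − v_S) = Δt · (5.99·3.97)/(5.99−3.97) ≈ 11.7724·Δt.
So d_A = 129.43, d_B = 224.98, d_C = 93.36 km.
Circle about each station: (x − 75.9)² + (y + 39.9)² = 129.43²; (x − 98.8)² + (y − 128.4)² = 224.98²; (x − 33.9)² + (y + 70.0)² = 93.36².
Subtracting the A equation from the B and C equations removes the quadratic terms:
45.8 x + 336.6 y = -14968.70
-84.0 x − 60.2 y = 6732.43
Solving the 2×2 system: x ≈ -53.5, y ≈ -37.2 km.

x ≈ -53.5 km, y ≈ -37.2 km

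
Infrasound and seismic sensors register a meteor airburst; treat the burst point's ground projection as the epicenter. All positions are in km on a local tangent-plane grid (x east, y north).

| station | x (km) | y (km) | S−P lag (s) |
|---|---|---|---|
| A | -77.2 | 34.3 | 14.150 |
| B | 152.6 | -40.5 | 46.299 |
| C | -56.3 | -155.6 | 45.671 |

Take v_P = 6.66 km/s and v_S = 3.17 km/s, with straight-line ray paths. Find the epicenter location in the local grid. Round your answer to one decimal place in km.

x ≈ -77.0 km, y ≈ 119.9 km

Distance from S−P lag: d = Δt · v_P v_S / (v_P − v_S) = Δt · (6.66·3.17)/(6.66−3.17) ≈ 6.0493·Δt.
So d_A = 85.60, d_B = 280.08, d_C = 276.28 km.
Circle about each station: (x + 77.2)² + (y − 34.3)² = 85.60²; (x − 152.6)² + (y + 40.5)² = 280.08²; (x + 56.3)² + (y + 155.6)² = 276.28².
Subtracting the A equation from the B and C equations removes the quadratic terms:
459.6 x − 149.6 y = -53326.77
41.8 x − 379.8 y = -48758.56
Solving the 2×2 system: x ≈ -77.0, y ≈ 119.9 km.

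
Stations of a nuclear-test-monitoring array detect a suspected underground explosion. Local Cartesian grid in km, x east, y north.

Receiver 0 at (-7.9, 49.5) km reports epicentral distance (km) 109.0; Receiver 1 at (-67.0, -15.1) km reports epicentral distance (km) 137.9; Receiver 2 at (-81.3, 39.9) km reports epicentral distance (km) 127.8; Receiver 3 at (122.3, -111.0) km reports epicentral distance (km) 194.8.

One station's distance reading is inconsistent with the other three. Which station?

Receiver 0

Solve using three stations at a time. Using Receiver 1, Receiver 2, Receiver 3 (subtract circle equations pairwise → linear system) gives (x, y) ≈ (43.8, 67.5).
Distances from that point to each station vs reported:
  Receiver 0: calculated 54.7 vs reported 109.0 → residual 54.3 km
  Receiver 1: calculated 138.1 vs reported 137.9 → residual 0.2 km
  Receiver 2: calculated 128.1 vs reported 127.8 → residual 0.3 km
  Receiver 3: calculated 195.0 vs reported 194.8 → residual 0.2 km
Receiver 1, Receiver 2, Receiver 3 are mutually consistent (residuals ≈ 0); Receiver 0 is off by 54.3 km.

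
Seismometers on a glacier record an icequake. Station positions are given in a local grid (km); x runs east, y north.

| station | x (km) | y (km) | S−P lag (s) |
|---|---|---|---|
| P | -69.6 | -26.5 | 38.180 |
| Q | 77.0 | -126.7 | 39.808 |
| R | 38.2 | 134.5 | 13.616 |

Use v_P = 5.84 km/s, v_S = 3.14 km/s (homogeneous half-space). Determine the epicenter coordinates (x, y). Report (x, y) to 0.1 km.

Distance from S−P lag: d = Δt · v_P v_S / (v_P − v_S) = Δt · (5.84·3.14)/(5.84−3.14) ≈ 6.7917·Δt.
So d_P = 259.31, d_Q = 270.36, d_R = 92.48 km.
Circle about each station: (x + 69.6)² + (y + 26.5)² = 259.31²; (x − 77.0)² + (y + 126.7)² = 270.36²; (x − 38.2)² + (y − 134.5)² = 92.48².
Subtracting the P equation from the Q and R equations removes the quadratic terms:
293.2 x − 200.4 y = 10582.63
215.6 x + 322.0 y = 72692.21
Solving the 2×2 system: x ≈ 130.6, y ≈ 138.3 km.

130.6 km east, 138.3 km north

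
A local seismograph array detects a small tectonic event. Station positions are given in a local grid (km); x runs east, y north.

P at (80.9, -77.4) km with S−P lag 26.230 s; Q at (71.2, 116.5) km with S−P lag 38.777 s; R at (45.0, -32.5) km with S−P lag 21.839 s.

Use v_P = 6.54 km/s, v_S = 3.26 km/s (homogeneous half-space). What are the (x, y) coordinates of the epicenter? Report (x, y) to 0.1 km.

-89.6 km east, -77.6 km north

Distance from S−P lag: d = Δt · v_P v_S / (v_P − v_S) = Δt · (6.54·3.26)/(6.54−3.26) ≈ 6.5001·Δt.
So d_P = 170.50, d_Q = 252.06, d_R = 141.96 km.
Circle about each station: (x − 80.9)² + (y + 77.4)² = 170.50²; (x − 71.2)² + (y − 116.5)² = 252.06²; (x − 45.0)² + (y + 32.5)² = 141.96².
Subtracting pairs of circle equations eliminates x²+y² and gives linear equations (the radical axes):
-19.4 x + 387.8 y = -28357.87
-71.8 x + 89.8 y = -536.71
Solving the 2×2 system: x ≈ -89.6, y ≈ -77.6 km.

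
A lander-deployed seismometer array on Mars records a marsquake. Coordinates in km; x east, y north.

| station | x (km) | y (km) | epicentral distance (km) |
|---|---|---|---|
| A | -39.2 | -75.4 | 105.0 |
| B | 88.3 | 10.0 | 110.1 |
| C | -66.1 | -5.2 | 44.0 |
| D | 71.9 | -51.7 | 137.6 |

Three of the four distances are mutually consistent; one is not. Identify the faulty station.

B

Solve using three stations at a time. Using A, C, D (subtract circle equations pairwise → linear system) gives (x, y) ≈ (-39.1, 29.6).
Distances from that point to each station vs reported:
  A: calculated 105.0 vs reported 105.0 → residual 0.0 km
  B: calculated 128.9 vs reported 110.1 → residual 18.8 km
  C: calculated 44.1 vs reported 44.0 → residual 0.1 km
  D: calculated 137.6 vs reported 137.6 → residual 0.0 km
A, C, D are mutually consistent (residuals ≈ 0); B is off by 18.8 km.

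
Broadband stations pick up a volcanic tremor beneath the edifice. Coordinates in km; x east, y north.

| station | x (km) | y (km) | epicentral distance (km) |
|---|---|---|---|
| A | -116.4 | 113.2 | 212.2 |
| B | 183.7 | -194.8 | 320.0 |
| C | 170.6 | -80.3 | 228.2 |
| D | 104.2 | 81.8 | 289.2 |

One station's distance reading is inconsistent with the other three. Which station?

Solve using three stations at a time. Using A, B, D (subtract circle equations pairwise → linear system) gives (x, y) ≈ (-121.6, -98.9).
Distances from that point to each station vs reported:
  A: calculated 212.2 vs reported 212.2 → residual 0.0 km
  B: calculated 320.0 vs reported 320.0 → residual 0.0 km
  C: calculated 292.8 vs reported 228.2 → residual 64.6 km
  D: calculated 289.2 vs reported 289.2 → residual 0.0 km
A, B, D are mutually consistent (residuals ≈ 0); C is off by 64.6 km.

C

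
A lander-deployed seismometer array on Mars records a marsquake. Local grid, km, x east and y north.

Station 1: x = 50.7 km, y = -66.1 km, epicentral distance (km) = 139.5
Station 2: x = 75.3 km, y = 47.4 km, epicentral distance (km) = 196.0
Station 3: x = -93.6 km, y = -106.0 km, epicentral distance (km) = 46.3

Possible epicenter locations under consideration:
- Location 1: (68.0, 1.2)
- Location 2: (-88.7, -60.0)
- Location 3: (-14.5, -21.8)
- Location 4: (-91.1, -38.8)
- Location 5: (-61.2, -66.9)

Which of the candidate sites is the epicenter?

Location 2

For each candidate, compare |candidate − station| to the reported distance:
Location 1: residuals Station 1 70.0, Station 2 149.2, Station 3 147.6 → max 149.2 km
Location 2: residuals Station 1 0.0, Station 2 0.0, Station 3 0.0 → max 0.0 km
Location 3: residuals Station 1 60.7, Station 2 82.6, Station 3 69.2 → max 82.6 km
Location 4: residuals Station 1 4.9, Station 2 8.6, Station 3 20.9 → max 20.9 km
Location 5: residuals Station 1 27.6, Station 2 18.0, Station 3 4.5 → max 27.6 km
Only Location 2 has all residuals ≈ 0.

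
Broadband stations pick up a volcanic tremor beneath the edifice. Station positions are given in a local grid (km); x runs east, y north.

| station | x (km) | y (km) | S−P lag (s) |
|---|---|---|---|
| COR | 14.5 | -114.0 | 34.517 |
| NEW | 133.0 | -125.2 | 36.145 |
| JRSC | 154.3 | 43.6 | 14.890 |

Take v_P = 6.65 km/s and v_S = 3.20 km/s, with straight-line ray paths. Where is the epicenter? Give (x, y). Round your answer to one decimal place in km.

75.1 km east, 90.1 km north

Distance from S−P lag: d = Δt · v_P v_S / (v_P − v_S) = Δt · (6.65·3.20)/(6.65−3.20) ≈ 6.1681·Δt.
So d_COR = 212.90, d_NEW = 222.95, d_JRSC = 91.84 km.
Circle about each station: (x − 14.5)² + (y + 114.0)² = 212.90²; (x − 133.0)² + (y + 125.2)² = 222.95²; (x − 154.3)² + (y − 43.6)² = 91.84².
Subtracting pairs of circle equations eliminates x²+y² and gives linear equations (the radical axes):
237.0 x − 22.4 y = 15777.50
279.6 x + 315.2 y = 49395.02
Solving the 2×2 system: x ≈ 75.1, y ≈ 90.1 km.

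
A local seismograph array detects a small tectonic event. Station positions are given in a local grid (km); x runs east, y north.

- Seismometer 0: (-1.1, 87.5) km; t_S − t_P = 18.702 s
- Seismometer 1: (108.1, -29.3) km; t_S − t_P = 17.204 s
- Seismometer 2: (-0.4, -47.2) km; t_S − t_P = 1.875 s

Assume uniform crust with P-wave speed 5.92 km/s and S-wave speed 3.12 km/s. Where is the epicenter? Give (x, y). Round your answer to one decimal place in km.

Distance from S−P lag: d = Δt · v_P v_S / (v_P − v_S) = Δt · (5.92·3.12)/(5.92−3.12) ≈ 6.5966·Δt.
So d_Seismometer 0 = 123.37, d_Seismometer 1 = 113.49, d_Seismometer 2 = 12.37 km.
Circle about each station: (x + 1.1)² + (y − 87.5)² = 123.37²; (x − 108.1)² + (y + 29.3)² = 113.49²; (x + 0.4)² + (y + 47.2)² = 12.37².
Subtracting pairs of circle equations eliminates x²+y² and gives linear equations (the radical axes):
218.4 x − 233.6 y = 7226.82
1.4 x − 269.4 y = 9637.68
Solving the 2×2 system: x ≈ -5.2, y ≈ -35.8 km.

-5.2 km east, -35.8 km north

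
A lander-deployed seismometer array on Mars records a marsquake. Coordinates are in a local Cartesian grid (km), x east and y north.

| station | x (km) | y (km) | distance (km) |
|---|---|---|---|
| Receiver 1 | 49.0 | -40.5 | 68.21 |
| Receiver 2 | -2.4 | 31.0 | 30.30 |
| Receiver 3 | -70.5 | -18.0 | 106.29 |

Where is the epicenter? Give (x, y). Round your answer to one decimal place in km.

27.1 km east, 24.1 km north

Circle about each station: (x − 49.0)² + (y + 40.5)² = 68.21²; (x + 2.4)² + (y − 31.0)² = 30.30²; (x + 70.5)² + (y + 18.0)² = 106.29².
Subtracting pairs of circle equations eliminates x²+y² and gives linear equations (the radical axes):
-102.8 x + 143.0 y = 660.02
-239.0 x + 45.0 y = -5391.96
Solving the 2×2 system: x ≈ 27.1, y ≈ 24.1 km.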